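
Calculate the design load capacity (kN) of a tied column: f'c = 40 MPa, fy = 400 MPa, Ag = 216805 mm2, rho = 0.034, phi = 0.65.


Ast = rho * Ag = 0.034 * 216805 = 7371.37 mm2
phi*Pn = 0.65 * 0.80 * (0.85 * 40 * (216805 - 7371.37) + 400 * 7371.37) / 1000
= 5236.03 kN

5236.03


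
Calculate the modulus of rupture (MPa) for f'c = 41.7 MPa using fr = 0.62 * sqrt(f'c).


fr = 0.62 * sqrt(41.7)
= 4.004 MPa

4.004


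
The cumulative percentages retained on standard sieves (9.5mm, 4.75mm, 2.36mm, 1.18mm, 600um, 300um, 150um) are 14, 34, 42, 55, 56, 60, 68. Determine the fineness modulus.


FM = sum(cumulative % retained) / 100
= 329 / 100
= 3.29

3.29


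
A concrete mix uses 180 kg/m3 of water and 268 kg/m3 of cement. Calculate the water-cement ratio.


w/c = water / cement
w/c = 180 / 268 = 0.672

0.672


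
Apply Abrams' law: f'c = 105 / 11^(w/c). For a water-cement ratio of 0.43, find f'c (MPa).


f'c = 105 / 11^0.43
= 105 / 2.804
= 37.44 MPa

37.44


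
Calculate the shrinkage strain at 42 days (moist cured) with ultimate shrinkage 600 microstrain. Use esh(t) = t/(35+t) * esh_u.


esh(42) = 42 / (35 + 42) * 600
= 42 / 77 * 600
= 327.3 microstrain

327.3


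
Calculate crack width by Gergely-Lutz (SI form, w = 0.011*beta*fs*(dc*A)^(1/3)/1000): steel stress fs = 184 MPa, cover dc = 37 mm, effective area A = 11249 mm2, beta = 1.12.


w = 0.011 * beta * fs * (dc * A)^(1/3) / 1000
= 0.011 * 1.12 * 184 * (37 * 11249)^(1/3) / 1000
= 0.169 mm

0.169


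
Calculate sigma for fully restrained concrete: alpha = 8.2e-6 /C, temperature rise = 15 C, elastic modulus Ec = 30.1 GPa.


sigma = alpha * dT * Ec
= 8.2e-6 * 15 * 30.1 * 1000
= 3.702 MPa

3.702


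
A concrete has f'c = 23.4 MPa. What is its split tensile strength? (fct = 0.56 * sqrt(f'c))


fct = 0.56 * sqrt(23.4)
= 0.56 * 4.837
= 2.709 MPa

2.709


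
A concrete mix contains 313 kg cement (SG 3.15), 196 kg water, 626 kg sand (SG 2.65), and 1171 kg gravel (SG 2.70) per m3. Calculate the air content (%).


Vol cement = 313 / (3.15 * 1000) = 0.099365 m3
Vol water = 196 / 1000 = 0.196 m3
Vol sand = 626 / (2.65 * 1000) = 0.236226 m3
Vol gravel = 1171 / (2.70 * 1000) = 0.433704 m3
Total solid + water volume = 0.965295 m3
Air = (1 - 0.965295) * 100 = 3.47%

3.47


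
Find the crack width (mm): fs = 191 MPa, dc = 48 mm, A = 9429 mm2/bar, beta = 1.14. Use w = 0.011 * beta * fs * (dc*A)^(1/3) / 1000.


w = 0.011 * beta * fs * (dc * A)^(1/3) / 1000
= 0.011 * 1.14 * 191 * (48 * 9429)^(1/3) / 1000
= 0.184 mm

0.184


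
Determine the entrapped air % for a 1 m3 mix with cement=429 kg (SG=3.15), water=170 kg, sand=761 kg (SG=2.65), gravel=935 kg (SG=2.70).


Vol cement = 429 / (3.15 * 1000) = 0.13619 m3
Vol water = 170 / 1000 = 0.17 m3
Vol sand = 761 / (2.65 * 1000) = 0.28717 m3
Vol gravel = 935 / (2.70 * 1000) = 0.346296 m3
Total solid + water volume = 0.939657 m3
Air = (1 - 0.939657) * 100 = 6.03%

6.03


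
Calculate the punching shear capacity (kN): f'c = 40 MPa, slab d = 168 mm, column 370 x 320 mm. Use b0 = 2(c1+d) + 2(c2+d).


b0 = 2*(370 + 168) + 2*(320 + 168) = 2052 mm
Vc = 0.33 * sqrt(40) * 2052 * 168 / 1000
= 719.5 kN

719.5


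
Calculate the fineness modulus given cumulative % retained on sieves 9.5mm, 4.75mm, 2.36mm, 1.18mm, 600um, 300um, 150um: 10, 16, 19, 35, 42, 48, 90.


FM = sum(cumulative % retained) / 100
= 260 / 100
= 2.6

2.6


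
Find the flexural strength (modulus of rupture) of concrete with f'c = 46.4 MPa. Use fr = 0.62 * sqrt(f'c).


fr = 0.62 * sqrt(46.4)
= 4.223 MPa

4.223


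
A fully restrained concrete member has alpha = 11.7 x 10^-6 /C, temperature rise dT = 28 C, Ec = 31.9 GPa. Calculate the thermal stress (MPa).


sigma = alpha * dT * Ec
= 11.7e-6 * 28 * 31.9 * 1000
= 10.45 MPa

10.45


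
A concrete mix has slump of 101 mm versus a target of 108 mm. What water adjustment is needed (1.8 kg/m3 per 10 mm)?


Difference = 108 - 101 = 7 mm
Water adjustment = 7 * 1.8 / 10 = 1.3 kg/m3

1.3


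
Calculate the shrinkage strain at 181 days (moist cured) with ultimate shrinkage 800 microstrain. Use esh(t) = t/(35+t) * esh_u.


esh(181) = 181 / (35 + 181) * 800
= 181 / 216 * 800
= 670.4 microstrain

670.4


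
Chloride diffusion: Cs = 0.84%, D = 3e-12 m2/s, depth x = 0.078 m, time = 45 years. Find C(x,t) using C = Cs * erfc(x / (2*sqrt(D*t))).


t_seconds = 45 * 365.25 * 24 * 3600 = 1420092000.0 s
arg = 0.078 / (2 * sqrt(3e-12 * 1420092000.0))
= 0.5975
erfc(0.5975) = 0.3981
C = 0.84 * 0.3981 = 0.3344%

0.3344


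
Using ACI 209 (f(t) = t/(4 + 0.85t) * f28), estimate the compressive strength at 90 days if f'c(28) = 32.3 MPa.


f(90) = 90 / (4 + 0.85 * 90) * 32.3
= 90 / 80.5 * 32.3
= 36.11 MPa

36.11


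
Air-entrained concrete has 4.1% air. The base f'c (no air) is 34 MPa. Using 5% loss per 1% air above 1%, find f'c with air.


Strength loss = (4.1 - 1) * 5 = 15.5%
f'c = 34 * (1 - 15.5/100)
= 28.73 MPa

28.73


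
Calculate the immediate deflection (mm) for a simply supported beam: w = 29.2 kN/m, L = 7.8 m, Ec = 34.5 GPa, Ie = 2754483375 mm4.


Convert: L = 7.8 m = 7800 mm, Ec = 34.5 GPa = 34500 MPa
delta = 5 * 29.2 * 7800^4 / (384 * 34500 * 2754483375)
= 14.81 mm

14.81


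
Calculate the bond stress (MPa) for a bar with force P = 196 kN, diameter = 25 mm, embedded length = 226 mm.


u = P / (pi * db * ld)
= 196 * 1000 / (pi * 25 * 226)
= 11.042 MPa

11.042


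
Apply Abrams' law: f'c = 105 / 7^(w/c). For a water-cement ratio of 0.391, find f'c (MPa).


f'c = 105 / 7^0.391
= 105 / 2.14
= 49.06 MPa

49.06


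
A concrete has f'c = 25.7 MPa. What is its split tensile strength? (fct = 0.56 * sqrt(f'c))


fct = 0.56 * sqrt(25.7)
= 0.56 * 5.07
= 2.839 MPa

2.839


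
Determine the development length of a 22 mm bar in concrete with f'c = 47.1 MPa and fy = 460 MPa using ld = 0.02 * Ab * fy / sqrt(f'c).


Ab = pi * 22^2 / 4 = 380.133 mm2
ld = 0.02 * 380.133 * 460 / sqrt(47.1)
= 509.6 mm

509.6


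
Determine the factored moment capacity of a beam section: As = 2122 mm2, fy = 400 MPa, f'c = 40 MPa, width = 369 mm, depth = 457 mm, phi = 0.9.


a = As * fy / (0.85 * f'c * b)
= 2122 * 400 / (0.85 * 40 * 369)
= 67.655 mm
Mn = As * fy * (d - a/2) / 10^6
= 359.1888 kN-m
phi*Mn = 0.9 * 359.1888 = 323.27 kN-m

323.27


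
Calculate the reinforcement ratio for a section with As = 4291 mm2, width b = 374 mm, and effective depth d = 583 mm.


rho = As / (b * d)
= 4291 / (374 * 583)
= 0.0197

0.0197


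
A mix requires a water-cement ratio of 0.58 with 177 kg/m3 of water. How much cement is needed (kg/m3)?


Cement = water / (w/c)
= 177 / 0.58
= 305.2 kg/m3

305.2


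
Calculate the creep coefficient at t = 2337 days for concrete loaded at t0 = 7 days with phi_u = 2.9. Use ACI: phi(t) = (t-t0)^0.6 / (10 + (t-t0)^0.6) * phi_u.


dt = 2337 - 7 = 2330
phi = 2330^0.6 / (10 + 2330^0.6) * 2.9
= 2.647

2.647


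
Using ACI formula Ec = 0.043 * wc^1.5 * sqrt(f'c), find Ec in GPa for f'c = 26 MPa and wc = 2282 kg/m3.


Ec = 0.043 * 2282^1.5 * sqrt(26) / 1000
= 23.9 GPa

23.9


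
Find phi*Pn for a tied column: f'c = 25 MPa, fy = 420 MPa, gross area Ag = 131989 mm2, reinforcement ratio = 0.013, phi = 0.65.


Ast = rho * Ag = 0.013 * 131989 = 1715.857 mm2
phi*Pn = 0.65 * 0.80 * (0.85 * 25 * (131989 - 1715.857) + 420 * 1715.857) / 1000
= 1814.26 kN

1814.26


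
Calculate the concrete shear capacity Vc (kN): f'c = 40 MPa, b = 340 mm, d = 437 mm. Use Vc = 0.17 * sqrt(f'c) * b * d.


Vc = 0.17 * sqrt(40) * 340 * 437 / 1000
= 159.75 kN

159.75


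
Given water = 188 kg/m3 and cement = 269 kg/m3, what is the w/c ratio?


w/c = water / cement
w/c = 188 / 269 = 0.699

0.699


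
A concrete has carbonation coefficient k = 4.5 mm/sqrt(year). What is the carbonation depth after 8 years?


depth = k * sqrt(t)
= 4.5 * sqrt(8)
= 12.73 mm

12.73


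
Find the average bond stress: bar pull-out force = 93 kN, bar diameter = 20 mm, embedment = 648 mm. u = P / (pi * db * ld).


u = P / (pi * db * ld)
= 93 * 1000 / (pi * 20 * 648)
= 2.284 MPa

2.284


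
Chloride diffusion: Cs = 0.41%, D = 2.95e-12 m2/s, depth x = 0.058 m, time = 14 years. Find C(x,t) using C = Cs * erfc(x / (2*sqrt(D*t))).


t_seconds = 14 * 365.25 * 24 * 3600 = 441806400.0 s
arg = 0.058 / (2 * sqrt(2.95e-12 * 441806400.0))
= 0.8033
erfc(0.8033) = 0.2559
C = 0.41 * 0.2559 = 0.1049%

0.1049


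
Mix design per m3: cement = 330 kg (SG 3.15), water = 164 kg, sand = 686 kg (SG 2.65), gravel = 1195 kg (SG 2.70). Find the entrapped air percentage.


Vol cement = 330 / (3.15 * 1000) = 0.104762 m3
Vol water = 164 / 1000 = 0.164 m3
Vol sand = 686 / (2.65 * 1000) = 0.258868 m3
Vol gravel = 1195 / (2.70 * 1000) = 0.442593 m3
Total solid + water volume = 0.970222 m3
Air = (1 - 0.970222) * 100 = 2.98%

2.98


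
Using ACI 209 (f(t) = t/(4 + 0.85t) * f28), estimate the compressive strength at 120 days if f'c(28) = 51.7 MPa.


f(120) = 120 / (4 + 0.85 * 120) * 51.7
= 120 / 106.0 * 51.7
= 58.53 MPa

58.53


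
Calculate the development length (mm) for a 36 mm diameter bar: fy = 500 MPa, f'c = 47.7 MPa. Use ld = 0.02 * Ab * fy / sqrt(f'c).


Ab = pi * 36^2 / 4 = 1017.876 mm2
ld = 0.02 * 1017.876 * 500 / sqrt(47.7)
= 1473.8 mm

1473.8


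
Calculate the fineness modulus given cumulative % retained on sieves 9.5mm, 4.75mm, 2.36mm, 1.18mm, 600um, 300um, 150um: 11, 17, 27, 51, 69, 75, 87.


FM = sum(cumulative % retained) / 100
= 337 / 100
= 3.37

3.37


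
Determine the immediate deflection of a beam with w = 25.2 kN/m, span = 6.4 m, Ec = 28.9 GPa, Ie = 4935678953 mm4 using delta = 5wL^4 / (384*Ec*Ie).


Convert: L = 6.4 m = 6400 mm, Ec = 28.9 GPa = 28900 MPa
delta = 5 * 25.2 * 6400^4 / (384 * 28900 * 4935678953)
= 3.86 mm

3.86


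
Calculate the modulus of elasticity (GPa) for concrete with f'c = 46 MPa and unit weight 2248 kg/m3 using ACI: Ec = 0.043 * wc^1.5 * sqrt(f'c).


Ec = 0.043 * 2248^1.5 * sqrt(46) / 1000
= 31.08 GPa

31.08


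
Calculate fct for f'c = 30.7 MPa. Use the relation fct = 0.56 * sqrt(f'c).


fct = 0.56 * sqrt(30.7)
= 0.56 * 5.541
= 3.103 MPa

3.103


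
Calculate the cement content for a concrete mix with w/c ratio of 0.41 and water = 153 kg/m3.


Cement = water / (w/c)
= 153 / 0.41
= 373.2 kg/m3

373.2


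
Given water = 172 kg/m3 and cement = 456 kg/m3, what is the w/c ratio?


w/c = water / cement
w/c = 172 / 456 = 0.377

0.377


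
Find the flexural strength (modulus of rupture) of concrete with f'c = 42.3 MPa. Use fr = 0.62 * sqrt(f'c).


fr = 0.62 * sqrt(42.3)
= 4.032 MPa

4.032


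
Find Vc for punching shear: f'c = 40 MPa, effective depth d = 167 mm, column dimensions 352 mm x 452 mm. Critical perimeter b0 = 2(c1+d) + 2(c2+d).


b0 = 2*(352 + 167) + 2*(452 + 167) = 2276 mm
Vc = 0.33 * sqrt(40) * 2276 * 167 / 1000
= 793.29 kN

793.29


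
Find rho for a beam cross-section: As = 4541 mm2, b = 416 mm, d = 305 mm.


rho = As / (b * d)
= 4541 / (416 * 305)
= 0.0358

0.0358


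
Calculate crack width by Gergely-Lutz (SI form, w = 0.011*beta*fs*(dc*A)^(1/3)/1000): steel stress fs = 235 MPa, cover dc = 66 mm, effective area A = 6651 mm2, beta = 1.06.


w = 0.011 * beta * fs * (dc * A)^(1/3) / 1000
= 0.011 * 1.06 * 235 * (66 * 6651)^(1/3) / 1000
= 0.208 mm

0.208


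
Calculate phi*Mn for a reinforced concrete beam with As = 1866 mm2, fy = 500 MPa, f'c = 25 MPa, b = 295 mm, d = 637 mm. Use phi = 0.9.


a = As * fy / (0.85 * f'c * b)
= 1866 * 500 / (0.85 * 25 * 295)
= 148.8335 mm
Mn = As * fy * (d - a/2) / 10^6
= 524.8902 kN-m
phi*Mn = 0.9 * 524.8902 = 472.4 kN-m

472.4


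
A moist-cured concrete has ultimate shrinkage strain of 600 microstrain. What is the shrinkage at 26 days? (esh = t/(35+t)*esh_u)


esh(26) = 26 / (35 + 26) * 600
= 26 / 61 * 600
= 255.7 microstrain

255.7


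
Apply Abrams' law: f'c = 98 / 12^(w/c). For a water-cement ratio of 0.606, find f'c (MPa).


f'c = 98 / 12^0.606
= 98 / 4.508
= 21.74 MPa

21.74


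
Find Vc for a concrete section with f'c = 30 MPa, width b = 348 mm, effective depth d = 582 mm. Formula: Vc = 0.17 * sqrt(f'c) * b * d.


Vc = 0.17 * sqrt(30) * 348 * 582 / 1000
= 188.59 kN

188.59


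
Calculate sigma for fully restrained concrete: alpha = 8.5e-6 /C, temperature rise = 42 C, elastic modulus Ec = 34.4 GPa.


sigma = alpha * dT * Ec
= 8.5e-6 * 42 * 34.4 * 1000
= 12.281 MPa

12.281


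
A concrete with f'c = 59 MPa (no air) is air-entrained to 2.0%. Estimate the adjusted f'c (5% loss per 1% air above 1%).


Strength loss = (2.0 - 1) * 5 = 5.0%
f'c = 59 * (1 - 5.0/100)
= 56.05 MPa

56.05


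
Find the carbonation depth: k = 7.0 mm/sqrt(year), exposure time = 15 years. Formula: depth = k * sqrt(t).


depth = k * sqrt(t)
= 7.0 * sqrt(15)
= 27.11 mm

27.11


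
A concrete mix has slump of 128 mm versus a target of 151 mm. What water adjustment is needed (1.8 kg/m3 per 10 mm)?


Difference = 151 - 128 = 23 mm
Water adjustment = 23 * 1.8 / 10 = 4.1 kg/m3

4.1


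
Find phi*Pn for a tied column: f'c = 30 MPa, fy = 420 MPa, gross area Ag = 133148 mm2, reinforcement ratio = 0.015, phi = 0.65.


Ast = rho * Ag = 0.015 * 133148 = 1997.22 mm2
phi*Pn = 0.65 * 0.80 * (0.85 * 30 * (133148 - 1997.22) + 420 * 1997.22) / 1000
= 2175.25 kN

2175.25


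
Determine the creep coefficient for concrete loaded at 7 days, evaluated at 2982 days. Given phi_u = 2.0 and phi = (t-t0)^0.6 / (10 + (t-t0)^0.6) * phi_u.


dt = 2982 - 7 = 2975
phi = 2975^0.6 / (10 + 2975^0.6) * 2.0
= 1.848

1.848


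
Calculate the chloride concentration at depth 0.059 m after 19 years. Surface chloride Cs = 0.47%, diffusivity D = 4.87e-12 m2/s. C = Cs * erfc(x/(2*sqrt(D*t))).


t_seconds = 19 * 365.25 * 24 * 3600 = 599594400.0 s
arg = 0.059 / (2 * sqrt(4.87e-12 * 599594400.0))
= 0.5459
erfc(0.5459) = 0.4401
C = 0.47 * 0.4401 = 0.2068%

0.2068


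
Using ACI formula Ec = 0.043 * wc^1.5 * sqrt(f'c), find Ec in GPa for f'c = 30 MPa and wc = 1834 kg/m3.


Ec = 0.043 * 1834^1.5 * sqrt(30) / 1000
= 18.5 GPa

18.5


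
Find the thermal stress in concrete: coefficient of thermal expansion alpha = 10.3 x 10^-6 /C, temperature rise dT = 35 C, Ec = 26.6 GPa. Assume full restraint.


sigma = alpha * dT * Ec
= 10.3e-6 * 35 * 26.6 * 1000
= 9.589 MPa

9.589


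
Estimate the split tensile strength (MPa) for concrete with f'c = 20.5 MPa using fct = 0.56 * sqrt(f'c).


fct = 0.56 * sqrt(20.5)
= 0.56 * 4.528
= 2.536 MPa

2.536


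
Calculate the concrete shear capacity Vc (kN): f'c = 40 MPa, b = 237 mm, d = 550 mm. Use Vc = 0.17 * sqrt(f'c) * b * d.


Vc = 0.17 * sqrt(40) * 237 * 550 / 1000
= 140.15 kN

140.15


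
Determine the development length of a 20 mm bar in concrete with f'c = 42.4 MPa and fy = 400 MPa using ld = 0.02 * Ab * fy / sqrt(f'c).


Ab = pi * 20^2 / 4 = 314.159 mm2
ld = 0.02 * 314.159 * 400 / sqrt(42.4)
= 386.0 mm

386.0


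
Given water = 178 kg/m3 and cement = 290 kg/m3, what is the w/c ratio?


w/c = water / cement
w/c = 178 / 290 = 0.614

0.614


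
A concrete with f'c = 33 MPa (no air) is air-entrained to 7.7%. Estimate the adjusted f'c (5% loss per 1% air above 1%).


Strength loss = (7.7 - 1) * 5 = 33.5%
f'c = 33 * (1 - 33.5/100)
= 21.95 MPa

21.95


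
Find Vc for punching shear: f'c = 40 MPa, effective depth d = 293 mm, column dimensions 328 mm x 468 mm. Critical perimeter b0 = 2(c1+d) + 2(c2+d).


b0 = 2*(328 + 293) + 2*(468 + 293) = 2764 mm
Vc = 0.33 * sqrt(40) * 2764 * 293 / 1000
= 1690.24 kN

1690.24


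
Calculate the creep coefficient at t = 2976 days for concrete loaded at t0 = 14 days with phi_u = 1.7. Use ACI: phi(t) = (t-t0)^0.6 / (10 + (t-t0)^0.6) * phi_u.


dt = 2976 - 14 = 2962
phi = 2962^0.6 / (10 + 2962^0.6) * 1.7
= 1.57

1.57


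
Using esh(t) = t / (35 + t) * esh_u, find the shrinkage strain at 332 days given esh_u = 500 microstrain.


esh(332) = 332 / (35 + 332) * 500
= 332 / 367 * 500
= 452.3 microstrain

452.3


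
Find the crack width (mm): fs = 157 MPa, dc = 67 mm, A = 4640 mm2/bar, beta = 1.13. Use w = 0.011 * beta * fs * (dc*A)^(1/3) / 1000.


w = 0.011 * beta * fs * (dc * A)^(1/3) / 1000
= 0.011 * 1.13 * 157 * (67 * 4640)^(1/3) / 1000
= 0.132 mm

0.132


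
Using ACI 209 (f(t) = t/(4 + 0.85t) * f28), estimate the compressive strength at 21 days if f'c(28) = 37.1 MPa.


f(21) = 21 / (4 + 0.85 * 21) * 37.1
= 21 / 21.85 * 37.1
= 35.66 MPa

35.66


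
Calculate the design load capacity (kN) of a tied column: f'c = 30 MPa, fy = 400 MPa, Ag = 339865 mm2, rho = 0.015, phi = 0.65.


Ast = rho * Ag = 0.015 * 339865 = 5097.975 mm2
phi*Pn = 0.65 * 0.80 * (0.85 * 30 * (339865 - 5097.975) + 400 * 5097.975) / 1000
= 5499.39 kN

5499.39


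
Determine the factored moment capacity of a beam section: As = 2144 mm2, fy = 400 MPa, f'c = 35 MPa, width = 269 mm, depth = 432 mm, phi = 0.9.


a = As * fy / (0.85 * f'c * b)
= 2144 * 400 / (0.85 * 35 * 269)
= 107.1632 mm
Mn = As * fy * (d - a/2) / 10^6
= 324.5316 kN-m
phi*Mn = 0.9 * 324.5316 = 292.08 kN-m

292.08


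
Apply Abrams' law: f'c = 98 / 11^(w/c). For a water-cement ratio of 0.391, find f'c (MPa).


f'c = 98 / 11^0.391
= 98 / 2.554
= 38.37 MPa

38.37


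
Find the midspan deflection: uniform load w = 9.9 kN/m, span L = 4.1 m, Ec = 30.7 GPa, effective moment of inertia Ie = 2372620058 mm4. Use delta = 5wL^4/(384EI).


Convert: L = 4.1 m = 4100 mm, Ec = 30.7 GPa = 30700 MPa
delta = 5 * 9.9 * 4100^4 / (384 * 30700 * 2372620058)
= 0.5 mm

0.5


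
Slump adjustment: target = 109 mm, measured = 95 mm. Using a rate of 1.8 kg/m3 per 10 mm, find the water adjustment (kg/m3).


Difference = 109 - 95 = 14 mm
Water adjustment = 14 * 1.8 / 10 = 2.5 kg/m3

2.5


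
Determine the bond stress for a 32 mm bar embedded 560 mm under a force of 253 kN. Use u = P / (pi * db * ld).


u = P / (pi * db * ld)
= 253 * 1000 / (pi * 32 * 560)
= 4.494 MPa

4.494


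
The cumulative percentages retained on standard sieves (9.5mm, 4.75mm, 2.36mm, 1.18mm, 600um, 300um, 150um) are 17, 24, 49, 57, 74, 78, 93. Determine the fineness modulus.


FM = sum(cumulative % retained) / 100
= 392 / 100
= 3.92

3.92


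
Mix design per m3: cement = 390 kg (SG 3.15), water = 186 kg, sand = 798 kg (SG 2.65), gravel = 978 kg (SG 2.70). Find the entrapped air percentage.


Vol cement = 390 / (3.15 * 1000) = 0.12381 m3
Vol water = 186 / 1000 = 0.186 m3
Vol sand = 798 / (2.65 * 1000) = 0.301132 m3
Vol gravel = 978 / (2.70 * 1000) = 0.362222 m3
Total solid + water volume = 0.973164 m3
Air = (1 - 0.973164) * 100 = 2.68%

2.68


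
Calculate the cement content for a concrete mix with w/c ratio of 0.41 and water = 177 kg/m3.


Cement = water / (w/c)
= 177 / 0.41
= 431.7 kg/m3

431.7


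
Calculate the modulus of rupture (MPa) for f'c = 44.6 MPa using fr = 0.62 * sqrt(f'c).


fr = 0.62 * sqrt(44.6)
= 4.141 MPa

4.141


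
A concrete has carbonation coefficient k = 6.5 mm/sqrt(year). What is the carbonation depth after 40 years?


depth = k * sqrt(t)
= 6.5 * sqrt(40)
= 41.11 mm

41.11


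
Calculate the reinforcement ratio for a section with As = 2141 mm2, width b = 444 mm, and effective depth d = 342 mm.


rho = As / (b * d)
= 2141 / (444 * 342)
= 0.0141

0.0141


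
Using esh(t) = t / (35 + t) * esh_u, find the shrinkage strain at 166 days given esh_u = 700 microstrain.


esh(166) = 166 / (35 + 166) * 700
= 166 / 201 * 700
= 578.1 microstrain

578.1


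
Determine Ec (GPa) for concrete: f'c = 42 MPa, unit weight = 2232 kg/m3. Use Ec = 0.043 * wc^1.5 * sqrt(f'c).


Ec = 0.043 * 2232^1.5 * sqrt(42) / 1000
= 29.39 GPa

29.39


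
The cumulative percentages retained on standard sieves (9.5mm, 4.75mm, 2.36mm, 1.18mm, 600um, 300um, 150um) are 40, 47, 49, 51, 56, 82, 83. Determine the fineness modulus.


FM = sum(cumulative % retained) / 100
= 408 / 100
= 4.08

4.08


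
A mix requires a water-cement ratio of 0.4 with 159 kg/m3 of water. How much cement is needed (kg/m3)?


Cement = water / (w/c)
= 159 / 0.4
= 397.5 kg/m3

397.5


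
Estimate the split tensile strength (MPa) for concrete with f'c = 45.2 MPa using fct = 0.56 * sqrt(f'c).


fct = 0.56 * sqrt(45.2)
= 0.56 * 6.723
= 3.765 MPa

3.765


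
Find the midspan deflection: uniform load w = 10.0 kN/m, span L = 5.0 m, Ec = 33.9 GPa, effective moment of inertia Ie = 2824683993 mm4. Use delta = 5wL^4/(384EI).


Convert: L = 5.0 m = 5000 mm, Ec = 33.9 GPa = 33900 MPa
delta = 5 * 10.0 * 5000^4 / (384 * 33900 * 2824683993)
= 0.85 mm

0.85


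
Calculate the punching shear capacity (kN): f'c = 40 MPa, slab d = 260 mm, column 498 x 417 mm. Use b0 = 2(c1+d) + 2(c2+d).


b0 = 2*(498 + 260) + 2*(417 + 260) = 2870 mm
Vc = 0.33 * sqrt(40) * 2870 * 260 / 1000
= 1557.4 kN

1557.4


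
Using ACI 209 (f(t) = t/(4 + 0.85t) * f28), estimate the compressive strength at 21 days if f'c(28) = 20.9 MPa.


f(21) = 21 / (4 + 0.85 * 21) * 20.9
= 21 / 21.85 * 20.9
= 20.09 MPa

20.09


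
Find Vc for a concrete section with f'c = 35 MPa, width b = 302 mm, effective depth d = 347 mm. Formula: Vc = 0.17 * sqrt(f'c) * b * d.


Vc = 0.17 * sqrt(35) * 302 * 347 / 1000
= 105.39 kN

105.39


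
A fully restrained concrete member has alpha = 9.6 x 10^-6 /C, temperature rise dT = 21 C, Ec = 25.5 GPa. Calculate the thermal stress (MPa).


sigma = alpha * dT * Ec
= 9.6e-6 * 21 * 25.5 * 1000
= 5.141 MPa

5.141


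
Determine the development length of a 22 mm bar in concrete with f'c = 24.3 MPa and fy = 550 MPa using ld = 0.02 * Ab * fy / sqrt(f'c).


Ab = pi * 22^2 / 4 = 380.133 mm2
ld = 0.02 * 380.133 * 550 / sqrt(24.3)
= 848.3 mm

848.3


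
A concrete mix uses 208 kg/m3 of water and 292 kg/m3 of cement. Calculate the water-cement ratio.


w/c = water / cement
w/c = 208 / 292 = 0.712

0.712


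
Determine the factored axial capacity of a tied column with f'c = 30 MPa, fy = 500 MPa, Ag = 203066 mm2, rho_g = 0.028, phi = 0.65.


Ast = rho * Ag = 0.028 * 203066 = 5685.848 mm2
phi*Pn = 0.65 * 0.80 * (0.85 * 30 * (203066 - 5685.848) + 500 * 5685.848) / 1000
= 4095.58 kN

4095.58


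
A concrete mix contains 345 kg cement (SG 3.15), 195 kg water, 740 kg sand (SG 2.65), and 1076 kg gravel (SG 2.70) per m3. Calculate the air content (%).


Vol cement = 345 / (3.15 * 1000) = 0.109524 m3
Vol water = 195 / 1000 = 0.195 m3
Vol sand = 740 / (2.65 * 1000) = 0.279245 m3
Vol gravel = 1076 / (2.70 * 1000) = 0.398519 m3
Total solid + water volume = 0.982288 m3
Air = (1 - 0.982288) * 100 = 1.77%

1.77


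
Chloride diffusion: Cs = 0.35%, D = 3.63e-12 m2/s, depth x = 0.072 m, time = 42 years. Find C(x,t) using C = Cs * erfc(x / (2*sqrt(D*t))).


t_seconds = 42 * 365.25 * 24 * 3600 = 1325419200.0 s
arg = 0.072 / (2 * sqrt(3.63e-12 * 1325419200.0))
= 0.519
erfc(0.519) = 0.463
C = 0.35 * 0.463 = 0.162%

0.162


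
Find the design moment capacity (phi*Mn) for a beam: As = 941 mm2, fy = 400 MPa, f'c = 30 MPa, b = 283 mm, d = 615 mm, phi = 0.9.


a = As * fy / (0.85 * f'c * b)
= 941 * 400 / (0.85 * 30 * 283)
= 52.1582 mm
Mn = As * fy * (d - a/2) / 10^6
= 221.6698 kN-m
phi*Mn = 0.9 * 221.6698 = 199.5 kN-m

199.5


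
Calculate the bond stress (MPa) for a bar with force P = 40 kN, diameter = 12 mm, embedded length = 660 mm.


u = P / (pi * db * ld)
= 40 * 1000 / (pi * 12 * 660)
= 1.608 MPa

1.608


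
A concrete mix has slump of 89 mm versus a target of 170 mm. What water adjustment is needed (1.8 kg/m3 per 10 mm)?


Difference = 170 - 89 = 81 mm
Water adjustment = 81 * 1.8 / 10 = 14.6 kg/m3

14.6


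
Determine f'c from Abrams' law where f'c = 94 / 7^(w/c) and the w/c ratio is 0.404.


f'c = 94 / 7^0.404
= 94 / 2.195
= 42.83 MPa

42.83


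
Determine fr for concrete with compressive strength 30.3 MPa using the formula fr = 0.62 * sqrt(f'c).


fr = 0.62 * sqrt(30.3)
= 3.413 MPa

3.413


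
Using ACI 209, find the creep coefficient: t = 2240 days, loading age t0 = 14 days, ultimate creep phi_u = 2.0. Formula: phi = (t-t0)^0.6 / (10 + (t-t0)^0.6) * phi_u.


dt = 2240 - 14 = 2226
phi = 2226^0.6 / (10 + 2226^0.6) * 2.0
= 1.821

1.821


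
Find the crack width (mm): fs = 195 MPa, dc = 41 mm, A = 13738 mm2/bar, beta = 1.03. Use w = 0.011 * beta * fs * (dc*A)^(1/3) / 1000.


w = 0.011 * beta * fs * (dc * A)^(1/3) / 1000
= 0.011 * 1.03 * 195 * (41 * 13738)^(1/3) / 1000
= 0.182 mm

0.182


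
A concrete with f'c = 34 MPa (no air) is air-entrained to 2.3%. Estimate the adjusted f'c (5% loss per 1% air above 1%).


Strength loss = (2.3 - 1) * 5 = 6.5%
f'c = 34 * (1 - 6.5/100)
= 31.79 MPa

31.79


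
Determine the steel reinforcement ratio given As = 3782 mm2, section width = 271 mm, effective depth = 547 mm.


rho = As / (b * d)
= 3782 / (271 * 547)
= 0.0255

0.0255


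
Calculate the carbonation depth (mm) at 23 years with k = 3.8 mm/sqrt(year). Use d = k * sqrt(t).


depth = k * sqrt(t)
= 3.8 * sqrt(23)
= 18.22 mm

18.22


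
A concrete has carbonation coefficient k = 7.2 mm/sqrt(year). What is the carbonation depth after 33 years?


depth = k * sqrt(t)
= 7.2 * sqrt(33)
= 41.36 mm

41.36


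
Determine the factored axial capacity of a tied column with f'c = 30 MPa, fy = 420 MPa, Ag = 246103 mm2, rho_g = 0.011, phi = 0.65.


Ast = rho * Ag = 0.011 * 246103 = 2707.133 mm2
phi*Pn = 0.65 * 0.80 * (0.85 * 30 * (246103 - 2707.133) + 420 * 2707.133) / 1000
= 3818.67 kN

3818.67


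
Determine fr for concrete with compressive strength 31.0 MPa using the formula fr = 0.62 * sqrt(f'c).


fr = 0.62 * sqrt(31.0)
= 3.452 MPa

3.452


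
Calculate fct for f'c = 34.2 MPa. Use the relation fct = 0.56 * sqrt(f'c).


fct = 0.56 * sqrt(34.2)
= 0.56 * 5.848
= 3.275 MPa

3.275


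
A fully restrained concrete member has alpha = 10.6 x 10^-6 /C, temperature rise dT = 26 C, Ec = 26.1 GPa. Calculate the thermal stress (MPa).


sigma = alpha * dT * Ec
= 10.6e-6 * 26 * 26.1 * 1000
= 7.193 MPa

7.193


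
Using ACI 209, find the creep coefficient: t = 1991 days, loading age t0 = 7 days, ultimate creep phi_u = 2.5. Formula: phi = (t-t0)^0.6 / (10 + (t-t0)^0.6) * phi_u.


dt = 1991 - 7 = 1984
phi = 1984^0.6 / (10 + 1984^0.6) * 2.5
= 2.262

2.262


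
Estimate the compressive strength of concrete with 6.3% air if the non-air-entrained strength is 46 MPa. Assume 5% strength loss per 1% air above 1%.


Strength loss = (6.3 - 1) * 5 = 26.5%
f'c = 46 * (1 - 26.5/100)
= 33.81 MPa

33.81


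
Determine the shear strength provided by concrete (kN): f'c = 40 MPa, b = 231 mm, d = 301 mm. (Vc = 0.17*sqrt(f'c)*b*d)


Vc = 0.17 * sqrt(40) * 231 * 301 / 1000
= 74.76 kN

74.76


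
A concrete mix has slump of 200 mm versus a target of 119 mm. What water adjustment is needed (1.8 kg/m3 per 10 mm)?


Difference = 119 - 200 = -81 mm
Water adjustment = -81 * 1.8 / 10 = -14.6 kg/m3

-14.6


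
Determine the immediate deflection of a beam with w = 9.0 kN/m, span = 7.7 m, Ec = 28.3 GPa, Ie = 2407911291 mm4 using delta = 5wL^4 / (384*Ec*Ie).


Convert: L = 7.7 m = 7700 mm, Ec = 28.3 GPa = 28300 MPa
delta = 5 * 9.0 * 7700^4 / (384 * 28300 * 2407911291)
= 6.05 mm

6.05


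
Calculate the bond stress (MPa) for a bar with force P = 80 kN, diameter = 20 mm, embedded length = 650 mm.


u = P / (pi * db * ld)
= 80 * 1000 / (pi * 20 * 650)
= 1.959 MPa

1.959


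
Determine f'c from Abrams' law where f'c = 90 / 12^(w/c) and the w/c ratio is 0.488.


f'c = 90 / 12^0.488
= 90 / 3.362
= 26.77 MPa

26.77


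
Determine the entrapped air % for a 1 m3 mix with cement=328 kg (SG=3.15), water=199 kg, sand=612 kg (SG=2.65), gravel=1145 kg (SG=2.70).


Vol cement = 328 / (3.15 * 1000) = 0.104127 m3
Vol water = 199 / 1000 = 0.199 m3
Vol sand = 612 / (2.65 * 1000) = 0.230943 m3
Vol gravel = 1145 / (2.70 * 1000) = 0.424074 m3
Total solid + water volume = 0.958144 m3
Air = (1 - 0.958144) * 100 = 4.19%

4.19


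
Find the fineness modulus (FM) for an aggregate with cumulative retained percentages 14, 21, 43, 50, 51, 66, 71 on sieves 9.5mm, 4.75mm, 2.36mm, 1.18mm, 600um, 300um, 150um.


FM = sum(cumulative % retained) / 100
= 316 / 100
= 3.16

3.16


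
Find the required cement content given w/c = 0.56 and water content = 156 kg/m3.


Cement = water / (w/c)
= 156 / 0.56
= 278.6 kg/m3

278.6


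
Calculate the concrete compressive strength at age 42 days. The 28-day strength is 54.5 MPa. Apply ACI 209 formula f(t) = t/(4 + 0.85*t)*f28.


f(42) = 42 / (4 + 0.85 * 42) * 54.5
= 42 / 39.7 * 54.5
= 57.66 MPa

57.66


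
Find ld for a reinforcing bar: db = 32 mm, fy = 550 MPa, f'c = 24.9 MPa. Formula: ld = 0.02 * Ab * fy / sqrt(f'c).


Ab = pi * 32^2 / 4 = 804.248 mm2
ld = 0.02 * 804.248 * 550 / sqrt(24.9)
= 1772.9 mm

1772.9


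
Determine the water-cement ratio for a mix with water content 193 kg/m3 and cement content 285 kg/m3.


w/c = water / cement
w/c = 193 / 285 = 0.677

0.677


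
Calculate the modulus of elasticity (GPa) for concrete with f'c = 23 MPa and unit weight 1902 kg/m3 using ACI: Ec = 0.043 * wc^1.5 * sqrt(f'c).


Ec = 0.043 * 1902^1.5 * sqrt(23) / 1000
= 17.11 GPa

17.11


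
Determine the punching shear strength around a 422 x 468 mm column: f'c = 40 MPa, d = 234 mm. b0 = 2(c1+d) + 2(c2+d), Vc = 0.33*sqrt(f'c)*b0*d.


b0 = 2*(422 + 234) + 2*(468 + 234) = 2716 mm
Vc = 0.33 * sqrt(40) * 2716 * 234 / 1000
= 1326.45 kN

1326.45


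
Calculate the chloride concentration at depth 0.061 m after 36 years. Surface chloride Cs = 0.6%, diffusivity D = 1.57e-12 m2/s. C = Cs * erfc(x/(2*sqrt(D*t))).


t_seconds = 36 * 365.25 * 24 * 3600 = 1136073600.0 s
arg = 0.061 / (2 * sqrt(1.57e-12 * 1136073600.0))
= 0.7222
erfc(0.7222) = 0.3071
C = 0.6 * 0.3071 = 0.1843%

0.1843


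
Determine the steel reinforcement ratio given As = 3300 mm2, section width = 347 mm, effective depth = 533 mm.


rho = As / (b * d)
= 3300 / (347 * 533)
= 0.0178

0.0178


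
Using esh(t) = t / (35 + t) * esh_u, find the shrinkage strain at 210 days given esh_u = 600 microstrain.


esh(210) = 210 / (35 + 210) * 600
= 210 / 245 * 600
= 514.3 microstrain

514.3


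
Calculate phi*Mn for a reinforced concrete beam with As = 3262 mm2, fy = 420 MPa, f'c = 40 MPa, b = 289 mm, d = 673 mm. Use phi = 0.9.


a = As * fy / (0.85 * f'c * b)
= 3262 * 420 / (0.85 * 40 * 289)
= 139.4301 mm
Mn = As * fy * (d - a/2) / 10^6
= 826.5245 kN-m
phi*Mn = 0.9 * 826.5245 = 743.87 kN-m

743.87


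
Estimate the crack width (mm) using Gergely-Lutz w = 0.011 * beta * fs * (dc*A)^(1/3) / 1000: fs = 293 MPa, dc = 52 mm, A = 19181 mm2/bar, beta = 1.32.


w = 0.011 * beta * fs * (dc * A)^(1/3) / 1000
= 0.011 * 1.32 * 293 * (52 * 19181)^(1/3) / 1000
= 0.425 mm

0.425


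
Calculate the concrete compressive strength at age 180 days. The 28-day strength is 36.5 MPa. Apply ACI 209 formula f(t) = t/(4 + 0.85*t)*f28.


f(180) = 180 / (4 + 0.85 * 180) * 36.5
= 180 / 157.0 * 36.5
= 41.85 MPa

41.85


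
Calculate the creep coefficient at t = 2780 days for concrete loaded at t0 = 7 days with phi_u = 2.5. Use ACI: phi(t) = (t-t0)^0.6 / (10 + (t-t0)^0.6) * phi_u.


dt = 2780 - 7 = 2773
phi = 2773^0.6 / (10 + 2773^0.6) * 2.5
= 2.302

2.302


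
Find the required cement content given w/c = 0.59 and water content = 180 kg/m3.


Cement = water / (w/c)
= 180 / 0.59
= 305.1 kg/m3

305.1


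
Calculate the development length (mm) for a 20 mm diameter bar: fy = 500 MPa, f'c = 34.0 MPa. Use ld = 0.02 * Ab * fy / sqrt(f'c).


Ab = pi * 20^2 / 4 = 314.159 mm2
ld = 0.02 * 314.159 * 500 / sqrt(34.0)
= 538.8 mm

538.8


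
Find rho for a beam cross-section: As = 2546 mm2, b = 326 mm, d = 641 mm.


rho = As / (b * d)
= 2546 / (326 * 641)
= 0.0122

0.0122


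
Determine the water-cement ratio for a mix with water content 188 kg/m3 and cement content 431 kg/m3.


w/c = water / cement
w/c = 188 / 431 = 0.436

0.436


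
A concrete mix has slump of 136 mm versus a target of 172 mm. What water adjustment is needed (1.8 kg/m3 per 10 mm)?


Difference = 172 - 136 = 36 mm
Water adjustment = 36 * 1.8 / 10 = 6.5 kg/m3

6.5


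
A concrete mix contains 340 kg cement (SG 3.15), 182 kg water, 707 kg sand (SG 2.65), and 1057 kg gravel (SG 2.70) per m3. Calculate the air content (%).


Vol cement = 340 / (3.15 * 1000) = 0.107937 m3
Vol water = 182 / 1000 = 0.182 m3
Vol sand = 707 / (2.65 * 1000) = 0.266792 m3
Vol gravel = 1057 / (2.70 * 1000) = 0.391481 m3
Total solid + water volume = 0.94821 m3
Air = (1 - 0.94821) * 100 = 5.18%

5.18


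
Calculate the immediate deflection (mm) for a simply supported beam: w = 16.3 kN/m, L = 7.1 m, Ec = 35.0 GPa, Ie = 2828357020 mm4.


Convert: L = 7.1 m = 7100 mm, Ec = 35.0 GPa = 35000 MPa
delta = 5 * 16.3 * 7100^4 / (384 * 35000 * 2828357020)
= 5.45 mm

5.45


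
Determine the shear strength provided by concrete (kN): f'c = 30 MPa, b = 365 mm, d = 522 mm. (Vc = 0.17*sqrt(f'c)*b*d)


Vc = 0.17 * sqrt(30) * 365 * 522 / 1000
= 177.41 kN

177.41


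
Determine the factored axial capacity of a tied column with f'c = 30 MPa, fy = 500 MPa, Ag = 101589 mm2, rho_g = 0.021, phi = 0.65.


Ast = rho * Ag = 0.021 * 101589 = 2133.369 mm2
phi*Pn = 0.65 * 0.80 * (0.85 * 30 * (101589 - 2133.369) + 500 * 2133.369) / 1000
= 1873.46 kN

1873.46


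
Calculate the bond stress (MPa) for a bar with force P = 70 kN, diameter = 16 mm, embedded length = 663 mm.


u = P / (pi * db * ld)
= 70 * 1000 / (pi * 16 * 663)
= 2.1 MPa

2.1


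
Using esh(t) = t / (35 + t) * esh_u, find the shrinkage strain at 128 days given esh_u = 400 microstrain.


esh(128) = 128 / (35 + 128) * 400
= 128 / 163 * 400
= 314.1 microstrain

314.1


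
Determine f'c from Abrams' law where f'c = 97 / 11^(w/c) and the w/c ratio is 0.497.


f'c = 97 / 11^0.497
= 97 / 3.293
= 29.46 MPa

29.46


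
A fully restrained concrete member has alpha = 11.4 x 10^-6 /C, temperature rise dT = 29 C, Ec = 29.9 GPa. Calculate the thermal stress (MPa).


sigma = alpha * dT * Ec
= 11.4e-6 * 29 * 29.9 * 1000
= 9.885 MPa

9.885


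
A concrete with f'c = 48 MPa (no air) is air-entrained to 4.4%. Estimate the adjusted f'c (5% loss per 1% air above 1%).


Strength loss = (4.4 - 1) * 5 = 17.0%
f'c = 48 * (1 - 17.0/100)
= 39.84 MPa

39.84


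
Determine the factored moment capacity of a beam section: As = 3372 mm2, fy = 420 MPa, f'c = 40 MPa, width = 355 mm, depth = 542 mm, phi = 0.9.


a = As * fy / (0.85 * f'c * b)
= 3372 * 420 / (0.85 * 40 * 355)
= 117.3355 mm
Mn = As * fy * (d - a/2) / 10^6
= 684.5144 kN-m
phi*Mn = 0.9 * 684.5144 = 616.06 kN-m

616.06


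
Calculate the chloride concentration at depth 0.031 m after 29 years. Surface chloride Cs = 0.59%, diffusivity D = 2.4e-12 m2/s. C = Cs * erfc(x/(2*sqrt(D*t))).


t_seconds = 29 * 365.25 * 24 * 3600 = 915170400.0 s
arg = 0.031 / (2 * sqrt(2.4e-12 * 915170400.0))
= 0.3307
erfc(0.3307) = 0.64
C = 0.59 * 0.64 = 0.3776%

0.3776


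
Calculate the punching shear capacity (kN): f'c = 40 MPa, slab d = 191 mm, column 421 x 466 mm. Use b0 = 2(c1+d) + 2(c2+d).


b0 = 2*(421 + 191) + 2*(466 + 191) = 2538 mm
Vc = 0.33 * sqrt(40) * 2538 * 191 / 1000
= 1011.74 kN

1011.74


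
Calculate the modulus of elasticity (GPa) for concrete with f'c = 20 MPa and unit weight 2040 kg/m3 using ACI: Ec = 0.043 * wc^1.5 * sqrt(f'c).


Ec = 0.043 * 2040^1.5 * sqrt(20) / 1000
= 17.72 GPa

17.72


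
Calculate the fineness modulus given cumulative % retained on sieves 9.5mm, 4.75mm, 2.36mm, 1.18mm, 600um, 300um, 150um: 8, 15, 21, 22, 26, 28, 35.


FM = sum(cumulative % retained) / 100
= 155 / 100
= 1.55

1.55


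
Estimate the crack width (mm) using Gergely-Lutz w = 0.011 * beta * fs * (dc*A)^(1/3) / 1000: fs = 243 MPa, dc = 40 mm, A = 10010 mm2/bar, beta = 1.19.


w = 0.011 * beta * fs * (dc * A)^(1/3) / 1000
= 0.011 * 1.19 * 243 * (40 * 10010)^(1/3) / 1000
= 0.234 mm

0.234


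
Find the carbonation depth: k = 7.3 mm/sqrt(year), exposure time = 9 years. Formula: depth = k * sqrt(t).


depth = k * sqrt(t)
= 7.3 * sqrt(9)
= 21.9 mm

21.9


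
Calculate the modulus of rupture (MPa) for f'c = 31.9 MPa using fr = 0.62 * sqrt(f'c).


fr = 0.62 * sqrt(31.9)
= 3.502 MPa

3.502


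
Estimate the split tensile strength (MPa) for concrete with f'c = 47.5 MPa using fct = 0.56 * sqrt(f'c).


fct = 0.56 * sqrt(47.5)
= 0.56 * 6.892
= 3.86 MPa

3.86


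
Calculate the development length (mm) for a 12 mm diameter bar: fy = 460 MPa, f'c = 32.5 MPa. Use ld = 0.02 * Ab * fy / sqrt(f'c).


Ab = pi * 12^2 / 4 = 113.097 mm2
ld = 0.02 * 113.097 * 460 / sqrt(32.5)
= 182.5 mm

182.5


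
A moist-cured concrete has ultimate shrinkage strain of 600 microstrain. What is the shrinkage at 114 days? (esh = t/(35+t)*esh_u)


esh(114) = 114 / (35 + 114) * 600
= 114 / 149 * 600
= 459.1 microstrain

459.1


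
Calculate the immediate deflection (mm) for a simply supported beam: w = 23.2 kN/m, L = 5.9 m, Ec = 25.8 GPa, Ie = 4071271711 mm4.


Convert: L = 5.9 m = 5900 mm, Ec = 25.8 GPa = 25800 MPa
delta = 5 * 23.2 * 5900^4 / (384 * 25800 * 4071271711)
= 3.48 mm

3.48


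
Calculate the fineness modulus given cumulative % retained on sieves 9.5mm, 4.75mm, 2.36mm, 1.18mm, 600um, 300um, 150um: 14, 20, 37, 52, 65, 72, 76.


FM = sum(cumulative % retained) / 100
= 336 / 100
= 3.36

3.36


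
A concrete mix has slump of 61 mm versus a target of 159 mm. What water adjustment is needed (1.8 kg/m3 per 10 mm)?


Difference = 159 - 61 = 98 mm
Water adjustment = 98 * 1.8 / 10 = 17.6 kg/m3

17.6


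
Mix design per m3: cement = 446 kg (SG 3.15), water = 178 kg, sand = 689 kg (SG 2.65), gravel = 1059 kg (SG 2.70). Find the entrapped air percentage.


Vol cement = 446 / (3.15 * 1000) = 0.141587 m3
Vol water = 178 / 1000 = 0.178 m3
Vol sand = 689 / (2.65 * 1000) = 0.26 m3
Vol gravel = 1059 / (2.70 * 1000) = 0.392222 m3
Total solid + water volume = 0.97181 m3
Air = (1 - 0.97181) * 100 = 2.82%

2.82


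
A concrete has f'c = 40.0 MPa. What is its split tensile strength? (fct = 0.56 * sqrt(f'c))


fct = 0.56 * sqrt(40.0)
= 0.56 * 6.325
= 3.542 MPa

3.542


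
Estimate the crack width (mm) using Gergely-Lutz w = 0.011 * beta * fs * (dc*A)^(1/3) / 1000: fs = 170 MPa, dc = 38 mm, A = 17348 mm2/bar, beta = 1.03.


w = 0.011 * beta * fs * (dc * A)^(1/3) / 1000
= 0.011 * 1.03 * 170 * (38 * 17348)^(1/3) / 1000
= 0.168 mm

0.168


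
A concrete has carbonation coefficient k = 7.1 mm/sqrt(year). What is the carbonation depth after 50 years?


depth = k * sqrt(t)
= 7.1 * sqrt(50)
= 50.2 mm

50.2


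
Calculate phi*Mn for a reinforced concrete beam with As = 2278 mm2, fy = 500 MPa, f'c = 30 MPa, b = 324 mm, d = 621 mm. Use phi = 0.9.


a = As * fy / (0.85 * f'c * b)
= 2278 * 500 / (0.85 * 30 * 324)
= 137.8601 mm
Mn = As * fy * (d - a/2) / 10^6
= 628.8077 kN-m
phi*Mn = 0.9 * 628.8077 = 565.93 kN-m

565.93


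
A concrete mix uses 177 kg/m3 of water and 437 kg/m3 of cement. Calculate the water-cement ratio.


w/c = water / cement
w/c = 177 / 437 = 0.405

0.405


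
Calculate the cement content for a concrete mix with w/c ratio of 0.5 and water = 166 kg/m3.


Cement = water / (w/c)
= 166 / 0.5
= 332.0 kg/m3

332.0


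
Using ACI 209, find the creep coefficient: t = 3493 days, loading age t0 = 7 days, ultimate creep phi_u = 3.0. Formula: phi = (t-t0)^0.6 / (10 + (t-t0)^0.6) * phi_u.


dt = 3493 - 7 = 3486
phi = 3486^0.6 / (10 + 3486^0.6) * 3.0
= 2.791

2.791


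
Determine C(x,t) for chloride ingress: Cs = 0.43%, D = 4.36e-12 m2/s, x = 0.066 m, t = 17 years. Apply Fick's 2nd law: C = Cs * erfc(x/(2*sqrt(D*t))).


t_seconds = 17 * 365.25 * 24 * 3600 = 536479200.0 s
arg = 0.066 / (2 * sqrt(4.36e-12 * 536479200.0))
= 0.6823
erfc(0.6823) = 0.3346
C = 0.43 * 0.3346 = 0.1439%

0.1439
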